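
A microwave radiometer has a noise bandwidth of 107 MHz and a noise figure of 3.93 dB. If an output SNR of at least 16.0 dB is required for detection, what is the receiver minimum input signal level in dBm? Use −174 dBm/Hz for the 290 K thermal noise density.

Sensitivity = −174 + 10 log₁₀(B) + NF + SNR_min
= −174 + 80.29 + 3.93 + 16.0
= −73.78 dBm → −73.8 dBm

−73.8 dBm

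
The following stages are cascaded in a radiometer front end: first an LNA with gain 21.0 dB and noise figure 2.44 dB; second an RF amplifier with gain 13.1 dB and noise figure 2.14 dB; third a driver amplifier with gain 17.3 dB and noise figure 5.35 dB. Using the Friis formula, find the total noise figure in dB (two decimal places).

Convert to linear (a loss of L dB is a gain of −L dB): F_i = 10^(NF_i/10), G_i = 10^(G_i,dB/10)
  Stage 1: F_1 = 10^(2.44/10) = 1.754, G_1 = 10^(21.0/10) = 125.9
  Stage 2: F_2 = 10^(2.14/10) = 1.637, G_2 = 10^(13.1/10) = 20.42
  Stage 3: F_3 = 10^(5.35/10) = 3.428, G_3 = 10^(17.3/10) = 53.70
Friis cascade:
  F = 1.754 + (1.637 − 1)/125.9 + (3.428 − 1)/2570 = 1.760
NF = 10 log₁₀(1.760) = 2.45 dB

2.45 dB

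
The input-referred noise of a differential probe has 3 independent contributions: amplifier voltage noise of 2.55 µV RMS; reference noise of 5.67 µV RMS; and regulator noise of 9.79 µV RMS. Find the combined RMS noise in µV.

Uncorrelated sources add in power (mean-square): V_tot = √(ΣV_i²)
V_tot = √[(2.55×10⁻⁶)² + (5.67×10⁻⁶)² + (9.79×10⁻⁶)²] = 1.16×10⁻⁵ V = 11.6 µV

11.6 µV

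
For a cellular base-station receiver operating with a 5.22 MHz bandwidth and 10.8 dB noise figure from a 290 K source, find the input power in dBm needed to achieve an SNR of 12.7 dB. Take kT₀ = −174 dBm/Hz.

−83.3 dBm

Sensitivity = −174 + 10 log₁₀(B) + NF + SNR_min
= −174 + 67.18 + 10.8 + 12.7
= −83.32 dBm → −83.3 dBm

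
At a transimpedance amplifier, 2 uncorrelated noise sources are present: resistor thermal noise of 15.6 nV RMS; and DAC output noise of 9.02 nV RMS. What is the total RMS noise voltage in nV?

Uncorrelated sources add in power (mean-square): V_tot = √(ΣV_i²)
V_tot = √[(1.56×10⁻⁸)² + (9.02×10⁻⁹)²] = 1.80×10⁻⁸ V = 18.0 nV

18.0 nV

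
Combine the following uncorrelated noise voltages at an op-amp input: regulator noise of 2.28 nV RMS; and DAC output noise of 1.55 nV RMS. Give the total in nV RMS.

2.76 nV

Uncorrelated sources add in power (mean-square): V_tot = √(ΣV_i²)
V_tot = √[(2.28×10⁻⁹)² + (1.55×10⁻⁹)²] = 2.76×10⁻⁹ V = 2.76 nV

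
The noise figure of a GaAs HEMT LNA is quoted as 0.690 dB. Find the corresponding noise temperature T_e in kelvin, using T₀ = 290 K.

F = 10^(0.690/10) = 1.1722
T_e = (F − 1)·T₀ = (1.1722 − 1) × 290 = 49.9 K

49.9 K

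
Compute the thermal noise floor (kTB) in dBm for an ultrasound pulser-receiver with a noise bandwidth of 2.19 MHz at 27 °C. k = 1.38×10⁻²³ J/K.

T = 27 °C + 273.15 = 300.15 K
P_n = kTB = 1.38×10⁻²³ × 300.15 × 2.19×10⁶ = 9.07×10⁻¹⁵ W
In dBm: 10 log₁₀(9.07×10⁻¹⁵ / 10⁻³) = −110.4 dBm

−110.4 dBm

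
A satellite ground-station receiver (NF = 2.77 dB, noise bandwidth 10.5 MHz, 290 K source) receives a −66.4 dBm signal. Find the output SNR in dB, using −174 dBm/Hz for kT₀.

34.6 dB

Noise floor: N = −174 + 10 log₁₀(B) + NF
10 log₁₀(1.05×10⁷) = 70.21 dB
N = −174 + 70.21 + 2.77 = −101.02 dBm
SNR = P_sig − N = −66.4 − (−101.02) = 34.62 dB → 34.6 dB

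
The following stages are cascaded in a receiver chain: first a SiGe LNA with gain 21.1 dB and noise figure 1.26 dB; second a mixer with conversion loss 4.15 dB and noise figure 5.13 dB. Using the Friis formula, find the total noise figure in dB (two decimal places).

Convert to linear (a loss of L dB is a gain of −L dB): F_i = 10^(NF_i/10), G_i = 10^(G_i,dB/10)
  Stage 1: F_1 = 10^(1.26/10) = 1.337, G_1 = 10^(21.1/10) = 128.8
  Stage 2: F_2 = 10^(5.13/10) = 3.258, G_2 = 10^(−4.15/10) = 0.3846
Friis cascade:
  F = 1.337 + (3.258 − 1)/128.8 = 1.354
NF = 10 log₁₀(1.354) = 1.32 dB

1.32 dB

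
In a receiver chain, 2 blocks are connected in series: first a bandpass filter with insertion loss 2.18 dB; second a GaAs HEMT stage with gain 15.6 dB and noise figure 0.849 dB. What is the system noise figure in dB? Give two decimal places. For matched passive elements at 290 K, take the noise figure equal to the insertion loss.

Convert to linear (a loss of L dB is a gain of −L dB): F_i = 10^(NF_i/10), G_i = 10^(G_i,dB/10)
  Stage 1: F_1 = 10^(2.18/10) = 1.652, G_1 = 10^(−2.18/10) = 0.6053
  Stage 2: F_2 = 10^(0.849/10) = 1.216, G_2 = 10^(15.6/10) = 36.31
Friis cascade:
  F = 1.652 + (1.216 − 1)/0.6053 = 2.009
NF = 10 log₁₀(2.009) = 3.03 dB

3.03 dB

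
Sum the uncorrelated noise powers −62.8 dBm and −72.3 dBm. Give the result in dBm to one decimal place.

Convert to linear, add, convert back:
P₁ = 5.25×10⁻¹⁰ W, P₂ = 5.89×10⁻¹¹ W
P_tot = 5.84×10⁻¹⁰ W → 10 log₁₀(P_tot / 10⁻³) = −62.3 dBm

−62.3 dBm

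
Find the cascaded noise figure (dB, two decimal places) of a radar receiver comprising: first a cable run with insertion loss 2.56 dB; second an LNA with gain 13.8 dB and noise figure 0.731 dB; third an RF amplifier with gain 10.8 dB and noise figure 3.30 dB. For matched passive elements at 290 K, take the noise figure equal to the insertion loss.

Convert to linear (a loss of L dB is a gain of −L dB): F_i = 10^(NF_i/10), G_i = 10^(G_i,dB/10)
  Stage 1: F_1 = 10^(2.56/10) = 1.803, G_1 = 10^(−2.56/10) = 0.5546
  Stage 2: F_2 = 10^(0.731/10) = 1.183, G_2 = 10^(13.8/10) = 23.99
  Stage 3: F_3 = 10^(3.30/10) = 2.138, G_3 = 10^(10.8/10) = 12.02
Friis cascade:
  F = 1.803 + (1.183 − 1)/0.5546 + (2.138 − 1)/13.30 = 2.219
NF = 10 log₁₀(2.219) = 3.46 dB

3.46 dB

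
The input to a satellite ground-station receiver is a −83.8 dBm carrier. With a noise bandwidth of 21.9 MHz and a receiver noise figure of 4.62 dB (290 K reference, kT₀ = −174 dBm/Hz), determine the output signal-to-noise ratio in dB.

12.2 dB

Noise floor: N = −174 + 10 log₁₀(B) + NF
10 log₁₀(2.19×10⁷) = 73.4 dB
N = −174 + 73.4 + 4.62 = −95.98 dBm
SNR = P_sig − N = −83.8 − (−95.98) = 12.18 dB → 12.2 dB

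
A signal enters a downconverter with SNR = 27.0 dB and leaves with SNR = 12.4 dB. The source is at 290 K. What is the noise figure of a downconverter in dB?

NF (dB) = SNR_in(dB) − SNR_out(dB) when the source is at T₀
NF = 27.0 − 12.4 = 14.6 dB

14.6 dB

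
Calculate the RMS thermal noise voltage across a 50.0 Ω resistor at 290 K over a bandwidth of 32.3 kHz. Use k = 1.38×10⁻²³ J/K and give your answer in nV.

161 nV

V_n = √(4kTRB)
4kTRB = 4 × 1.38×10⁻²³ × 290 × 5.00×10¹ × 3.23×10⁴ = 2.59×10⁻¹⁴ V²
V_n = √(2.59×10⁻¹⁴) = 1.61×10⁻⁷ V = 161 nV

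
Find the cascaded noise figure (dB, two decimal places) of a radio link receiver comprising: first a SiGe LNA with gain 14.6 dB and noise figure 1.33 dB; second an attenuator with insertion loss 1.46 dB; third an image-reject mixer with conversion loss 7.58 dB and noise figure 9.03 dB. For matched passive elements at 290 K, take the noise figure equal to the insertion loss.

Convert to linear (a loss of L dB is a gain of −L dB): F_i = 10^(NF_i/10), G_i = 10^(G_i,dB/10)
  Stage 1: F_1 = 10^(1.33/10) = 1.358, G_1 = 10^(14.6/10) = 28.84
  Stage 2: F_2 = 10^(1.46/10) = 1.400, G_2 = 10^(−1.46/10) = 0.7145
  Stage 3: F_3 = 10^(9.03/10) = 7.998, G_3 = 10^(−7.58/10) = 0.1746
Friis cascade:
  F = 1.358 + (1.400 − 1)/28.84 + (7.998 − 1)/20.61 = 1.712
NF = 10 log₁₀(1.712) = 2.33 dB

2.33 dB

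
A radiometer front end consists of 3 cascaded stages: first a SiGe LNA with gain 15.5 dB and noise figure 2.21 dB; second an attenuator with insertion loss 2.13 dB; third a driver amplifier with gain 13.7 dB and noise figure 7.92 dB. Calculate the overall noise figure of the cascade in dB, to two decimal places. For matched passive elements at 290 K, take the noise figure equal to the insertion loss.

2.83 dB

Convert to linear (a loss of L dB is a gain of −L dB): F_i = 10^(NF_i/10), G_i = 10^(G_i,dB/10)
  Stage 1: F_1 = 10^(2.21/10) = 1.663, G_1 = 10^(15.5/10) = 35.48
  Stage 2: F_2 = 10^(2.13/10) = 1.633, G_2 = 10^(−2.13/10) = 0.6124
  Stage 3: F_3 = 10^(7.92/10) = 6.194, G_3 = 10^(13.7/10) = 23.44
Friis cascade:
  F = 1.663 + (1.633 − 1)/35.48 + (6.194 − 1)/21.73 = 1.920
NF = 10 log₁₀(1.920) = 2.83 dB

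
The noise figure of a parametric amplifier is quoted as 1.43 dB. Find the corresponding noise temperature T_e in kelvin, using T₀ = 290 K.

113 K

F = 10^(1.43/10) = 1.38995
T_e = (F − 1)·T₀ = (1.38995 − 1) × 290 = 113 K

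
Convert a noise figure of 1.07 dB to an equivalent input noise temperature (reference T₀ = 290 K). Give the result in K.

F = 10^(1.07/10) = 1.27938
T_e = (F − 1)·T₀ = (1.27938 − 1) × 290 = 81.0 K

81.0 K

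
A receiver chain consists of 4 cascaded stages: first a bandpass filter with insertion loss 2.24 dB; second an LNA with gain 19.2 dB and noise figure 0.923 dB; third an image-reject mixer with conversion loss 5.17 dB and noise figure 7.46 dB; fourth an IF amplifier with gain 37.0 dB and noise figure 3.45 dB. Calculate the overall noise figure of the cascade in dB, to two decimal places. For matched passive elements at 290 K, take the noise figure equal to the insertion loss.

Convert to linear (a loss of L dB is a gain of −L dB): F_i = 10^(NF_i/10), G_i = 10^(G_i,dB/10)
  Stage 1: F_1 = 10^(2.24/10) = 1.675, G_1 = 10^(−2.24/10) = 0.5970
  Stage 2: F_2 = 10^(0.923/10) = 1.237, G_2 = 10^(19.2/10) = 83.18
  Stage 3: F_3 = 10^(7.46/10) = 5.572, G_3 = 10^(−5.17/10) = 0.3041
  Stage 4: F_4 = 10^(3.45/10) = 2.213, G_4 = 10^(37.0/10) = 5012
Friis cascade:
  F = 1.675 + (1.237 − 1)/0.5970 + (5.572 − 1)/49.66 + (2.213 − 1)/15.10 = 2.244
NF = 10 log₁₀(2.244) = 3.51 dB

3.51 dB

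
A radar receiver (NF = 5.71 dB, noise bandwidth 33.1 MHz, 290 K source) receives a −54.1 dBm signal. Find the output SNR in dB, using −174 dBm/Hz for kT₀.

39.0 dB

Noise floor: N = −174 + 10 log₁₀(B) + NF
10 log₁₀(3.31×10⁷) = 75.2 dB
N = −174 + 75.2 + 5.71 = −93.09 dBm
SNR = P_sig − N = −54.1 − (−93.09) = 38.99 dB → 39.0 dB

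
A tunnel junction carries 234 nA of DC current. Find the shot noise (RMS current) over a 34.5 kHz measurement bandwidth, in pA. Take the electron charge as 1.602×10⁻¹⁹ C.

50.9 pA

I_n = √(2qI·B)
2qI·B = 2 × 1.602×10⁻¹⁹ × 2.34×10⁻⁷ × 3.45×10⁴ = 2.59×10⁻²¹ A²
I_n = √(2.59×10⁻²¹) = 5.09×10⁻¹¹ A = 50.9 pA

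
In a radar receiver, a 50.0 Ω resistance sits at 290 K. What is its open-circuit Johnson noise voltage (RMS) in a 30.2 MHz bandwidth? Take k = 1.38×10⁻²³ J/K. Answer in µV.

V_n = √(4kTRB)
4kTRB = 4 × 1.38×10⁻²³ × 290 × 5.00×10¹ × 3.02×10⁷ = 2.42×10⁻¹¹ V²
V_n = √(2.42×10⁻¹¹) = 4.92×10⁻⁶ V = 4.92 µV

4.92 µV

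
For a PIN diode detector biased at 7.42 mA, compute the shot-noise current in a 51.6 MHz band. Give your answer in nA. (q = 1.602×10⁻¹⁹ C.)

350 nA

I_n = √(2qI·B)
2qI·B = 2 × 1.602×10⁻¹⁹ × 7.42×10⁻³ × 5.16×10⁷ = 1.23×10⁻¹³ A²
I_n = √(1.23×10⁻¹³) = 3.50×10⁻⁷ A = 350 nA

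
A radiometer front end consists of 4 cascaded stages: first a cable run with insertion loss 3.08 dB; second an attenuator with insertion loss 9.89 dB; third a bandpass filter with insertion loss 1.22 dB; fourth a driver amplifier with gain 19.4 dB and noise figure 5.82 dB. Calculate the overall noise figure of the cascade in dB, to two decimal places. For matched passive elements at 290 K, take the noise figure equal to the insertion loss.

Convert to linear (a loss of L dB is a gain of −L dB): F_i = 10^(NF_i/10), G_i = 10^(G_i,dB/10)
  Stage 1: F_1 = 10^(3.08/10) = 2.032, G_1 = 10^(−3.08/10) = 0.4920
  Stage 2: F_2 = 10^(9.89/10) = 9.750, G_2 = 10^(−9.89/10) = 0.1026
  Stage 3: F_3 = 10^(1.22/10) = 1.324, G_3 = 10^(−1.22/10) = 0.7551
  Stage 4: F_4 = 10^(5.82/10) = 3.819, G_4 = 10^(19.4/10) = 87.10
Friis cascade:
  F = 2.032 + (9.750 − 1)/0.4920 + (1.324 − 1)/0.05047 + (3.819 − 1)/0.03811 = 100.2
NF = 10 log₁₀(100.2) = 20.01 dB

20.01 dB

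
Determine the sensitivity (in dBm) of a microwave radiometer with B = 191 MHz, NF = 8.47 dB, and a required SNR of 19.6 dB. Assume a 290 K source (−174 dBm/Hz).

Sensitivity = −174 + 10 log₁₀(B) + NF + SNR_min
= −174 + 82.81 + 8.47 + 19.6
= −63.12 dBm → −63.1 dBm

−63.1 dBm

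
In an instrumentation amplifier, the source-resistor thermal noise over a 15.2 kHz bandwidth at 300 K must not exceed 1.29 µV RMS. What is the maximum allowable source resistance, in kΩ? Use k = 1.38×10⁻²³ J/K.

Johnson–Nyquist: V_n = √(4kTRB) ⇒ R = V_n² / (4kTB)
4kTB = 4 × 1.38×10⁻²³ × 300 × 1.52×10⁴ = 2.52×10⁻¹⁶
R = (1.29×10⁻⁶)² / 2.52×10⁻¹⁶ = 6.61×10³ Ω = 6.61 kΩ

6.61 kΩ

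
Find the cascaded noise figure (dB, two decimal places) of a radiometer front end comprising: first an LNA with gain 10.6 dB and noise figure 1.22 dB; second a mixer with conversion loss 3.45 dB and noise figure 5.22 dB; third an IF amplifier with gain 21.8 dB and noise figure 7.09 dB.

Convert to linear (a loss of L dB is a gain of −L dB): F_i = 10^(NF_i/10), G_i = 10^(G_i,dB/10)
  Stage 1: F_1 = 10^(1.22/10) = 1.324, G_1 = 10^(10.6/10) = 11.48
  Stage 2: F_2 = 10^(5.22/10) = 3.327, G_2 = 10^(−3.45/10) = 0.4519
  Stage 3: F_3 = 10^(7.09/10) = 5.117, G_3 = 10^(21.8/10) = 151.4
Friis cascade:
  F = 1.324 + (3.327 − 1)/11.48 + (5.117 − 1)/5.188 = 2.321
NF = 10 log₁₀(2.321) = 3.66 dB

3.66 dB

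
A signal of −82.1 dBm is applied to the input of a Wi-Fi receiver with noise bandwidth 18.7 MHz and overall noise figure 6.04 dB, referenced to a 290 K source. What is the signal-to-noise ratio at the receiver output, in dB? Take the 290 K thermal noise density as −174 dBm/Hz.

Noise floor: N = −174 + 10 log₁₀(B) + NF
10 log₁₀(1.87×10⁷) = 72.72 dB
N = −174 + 72.72 + 6.04 = −95.24 dBm
SNR = P_sig − N = −82.1 − (−95.24) = 13.14 dB → 13.1 dB

13.1 dB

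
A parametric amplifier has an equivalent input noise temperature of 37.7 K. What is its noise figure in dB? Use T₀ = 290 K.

F = 1 + T_e/T₀ = 1 + 37.7/290 = 1.13
NF = 10 log₁₀(1.13) = 0.531 dB

0.531 dB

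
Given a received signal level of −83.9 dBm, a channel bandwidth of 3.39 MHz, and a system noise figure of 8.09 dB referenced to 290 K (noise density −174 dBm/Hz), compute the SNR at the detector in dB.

16.7 dB

Noise floor: N = −174 + 10 log₁₀(B) + NF
10 log₁₀(3.39×10⁶) = 65.3 dB
N = −174 + 65.3 + 8.09 = −100.61 dBm
SNR = P_sig − N = −83.9 − (−100.61) = 16.71 dB → 16.7 dB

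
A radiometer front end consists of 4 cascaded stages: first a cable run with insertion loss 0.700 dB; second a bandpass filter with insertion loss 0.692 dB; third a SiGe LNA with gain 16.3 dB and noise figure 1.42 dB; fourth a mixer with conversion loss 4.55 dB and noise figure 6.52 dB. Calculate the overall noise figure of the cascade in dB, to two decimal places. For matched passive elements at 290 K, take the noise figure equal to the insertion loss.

Convert to linear (a loss of L dB is a gain of −L dB): F_i = 10^(NF_i/10), G_i = 10^(G_i,dB/10)
  Stage 1: F_1 = 10^(0.700/10) = 1.175, G_1 = 10^(−0.700/10) = 0.8511
  Stage 2: F_2 = 10^(0.692/10) = 1.173, G_2 = 10^(−0.692/10) = 0.8527
  Stage 3: F_3 = 10^(1.42/10) = 1.387, G_3 = 10^(16.3/10) = 42.66
  Stage 4: F_4 = 10^(6.52/10) = 4.487, G_4 = 10^(−4.55/10) = 0.3508
Friis cascade:
  F = 1.175 + (1.173 − 1)/0.8511 + (1.387 − 1)/0.7258 + (4.487 − 1)/30.96 = 2.023
NF = 10 log₁₀(2.023) = 3.06 dB

3.06 dB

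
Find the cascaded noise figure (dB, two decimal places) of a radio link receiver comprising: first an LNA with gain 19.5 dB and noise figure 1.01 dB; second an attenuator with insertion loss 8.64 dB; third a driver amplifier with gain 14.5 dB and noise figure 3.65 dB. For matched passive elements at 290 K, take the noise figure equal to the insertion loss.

1.59 dB

Convert to linear (a loss of L dB is a gain of −L dB): F_i = 10^(NF_i/10), G_i = 10^(G_i,dB/10)
  Stage 1: F_1 = 10^(1.01/10) = 1.262, G_1 = 10^(19.5/10) = 89.13
  Stage 2: F_2 = 10^(8.64/10) = 7.311, G_2 = 10^(−8.64/10) = 0.1368
  Stage 3: F_3 = 10^(3.65/10) = 2.317, G_3 = 10^(14.5/10) = 28.18
Friis cascade:
  F = 1.262 + (7.311 − 1)/89.13 + (2.317 − 1)/12.19 = 1.441
NF = 10 log₁₀(1.441) = 1.59 dB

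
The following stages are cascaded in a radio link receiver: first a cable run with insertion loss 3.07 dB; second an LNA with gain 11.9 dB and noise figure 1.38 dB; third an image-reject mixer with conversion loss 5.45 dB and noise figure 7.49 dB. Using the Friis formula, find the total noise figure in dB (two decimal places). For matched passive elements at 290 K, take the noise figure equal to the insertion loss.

5.30 dB

Convert to linear (a loss of L dB is a gain of −L dB): F_i = 10^(NF_i/10), G_i = 10^(G_i,dB/10)
  Stage 1: F_1 = 10^(3.07/10) = 2.028, G_1 = 10^(−3.07/10) = 0.4932
  Stage 2: F_2 = 10^(1.38/10) = 1.374, G_2 = 10^(11.9/10) = 15.49
  Stage 3: F_3 = 10^(7.49/10) = 5.610, G_3 = 10^(−5.45/10) = 0.2851
Friis cascade:
  F = 2.028 + (1.374 − 1)/0.4932 + (5.610 − 1)/7.638 = 3.390
NF = 10 log₁₀(3.390) = 5.30 dB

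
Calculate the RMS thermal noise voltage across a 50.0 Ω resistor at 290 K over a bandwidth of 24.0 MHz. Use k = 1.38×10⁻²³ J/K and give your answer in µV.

V_n = √(4kTRB)
4kTRB = 4 × 1.38×10⁻²³ × 290 × 5.00×10¹ × 2.40×10⁷ = 1.92×10⁻¹¹ V²
V_n = √(1.92×10⁻¹¹) = 4.38×10⁻⁶ V = 4.38 µV

4.38 µV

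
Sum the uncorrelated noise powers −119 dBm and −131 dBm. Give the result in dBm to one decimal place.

Convert to linear, add, convert back:
P₁ = 1.26×10⁻¹⁵ W, P₂ = 7.94×10⁻¹⁷ W
P_tot = 1.34×10⁻¹⁵ W → 10 log₁₀(P_tot / 10⁻³) = −118.7 dBm

−118.7 dBm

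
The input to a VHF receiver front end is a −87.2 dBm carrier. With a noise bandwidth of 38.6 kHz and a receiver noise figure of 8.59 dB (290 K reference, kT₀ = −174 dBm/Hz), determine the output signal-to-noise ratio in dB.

32.3 dB

Noise floor: N = −174 + 10 log₁₀(B) + NF
10 log₁₀(3.86×10⁴) = 45.87 dB
N = −174 + 45.87 + 8.59 = −119.54 dBm
SNR = P_sig − N = −87.2 − (−119.54) = 32.34 dB → 32.3 dB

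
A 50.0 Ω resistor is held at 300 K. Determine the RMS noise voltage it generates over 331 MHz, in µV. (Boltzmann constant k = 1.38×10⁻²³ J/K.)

16.6 µV

V_n = √(4kTRB)
4kTRB = 4 × 1.38×10⁻²³ × 300 × 5.00×10¹ × 3.31×10⁸ = 2.74×10⁻¹⁰ V²
V_n = √(2.74×10⁻¹⁰) = 1.66×10⁻⁵ V = 16.6 µV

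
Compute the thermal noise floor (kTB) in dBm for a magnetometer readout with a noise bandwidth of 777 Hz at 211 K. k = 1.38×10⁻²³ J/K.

P_n = kTB = 1.38×10⁻²³ × 211 × 7.77×10² = 2.26×10⁻¹⁸ W
In dBm: 10 log₁₀(2.26×10⁻¹⁸ / 10⁻³) = −146.5 dBm

−146.5 dBm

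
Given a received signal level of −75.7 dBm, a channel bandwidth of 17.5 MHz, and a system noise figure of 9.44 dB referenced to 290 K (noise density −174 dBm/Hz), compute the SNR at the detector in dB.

16.4 dB

Noise floor: N = −174 + 10 log₁₀(B) + NF
10 log₁₀(1.75×10⁷) = 72.43 dB
N = −174 + 72.43 + 9.44 = −92.13 dBm
SNR = P_sig − N = −75.7 − (−92.13) = 16.43 dB → 16.4 dB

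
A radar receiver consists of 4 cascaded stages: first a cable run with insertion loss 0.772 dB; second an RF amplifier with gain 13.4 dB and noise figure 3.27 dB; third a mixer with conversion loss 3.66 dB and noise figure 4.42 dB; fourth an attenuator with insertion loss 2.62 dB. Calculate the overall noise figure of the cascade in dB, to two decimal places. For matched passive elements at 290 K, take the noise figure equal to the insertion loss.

Convert to linear (a loss of L dB is a gain of −L dB): F_i = 10^(NF_i/10), G_i = 10^(G_i,dB/10)
  Stage 1: F_1 = 10^(0.772/10) = 1.195, G_1 = 10^(−0.772/10) = 0.8371
  Stage 2: F_2 = 10^(3.27/10) = 2.123, G_2 = 10^(13.4/10) = 21.88
  Stage 3: F_3 = 10^(4.42/10) = 2.767, G_3 = 10^(−3.66/10) = 0.4305
  Stage 4: F_4 = 10^(2.62/10) = 1.828, G_4 = 10^(−2.62/10) = 0.5470
Friis cascade:
  F = 1.195 + (2.123 − 1)/0.8371 + (2.767 − 1)/18.31 + (1.828 − 1)/7.885 = 2.738
NF = 10 log₁₀(2.738) = 4.37 dB

4.37 dB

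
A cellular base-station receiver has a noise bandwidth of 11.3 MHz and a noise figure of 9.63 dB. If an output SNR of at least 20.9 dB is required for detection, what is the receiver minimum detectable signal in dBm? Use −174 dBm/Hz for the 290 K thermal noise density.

−72.9 dBm

Sensitivity = −174 + 10 log₁₀(B) + NF + SNR_min
= −174 + 70.53 + 9.63 + 20.9
= −72.94 dBm → −72.9 dBm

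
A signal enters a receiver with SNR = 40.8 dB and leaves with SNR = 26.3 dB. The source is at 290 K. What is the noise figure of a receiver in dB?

14.5 dB

NF (dB) = SNR_in(dB) − SNR_out(dB) when the source is at T₀
NF = 40.8 − 26.3 = 14.5 dB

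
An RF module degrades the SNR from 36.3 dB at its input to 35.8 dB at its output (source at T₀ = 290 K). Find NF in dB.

0.5 dB

NF (dB) = SNR_in(dB) − SNR_out(dB) when the source is at T₀
NF = 36.3 − 35.8 = 0.5 dB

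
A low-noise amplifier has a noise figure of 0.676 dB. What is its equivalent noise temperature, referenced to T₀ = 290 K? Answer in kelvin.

F = 10^(0.676/10) = 1.16842
T_e = (F − 1)·T₀ = (1.16842 − 1) × 290 = 48.8 K

48.8 K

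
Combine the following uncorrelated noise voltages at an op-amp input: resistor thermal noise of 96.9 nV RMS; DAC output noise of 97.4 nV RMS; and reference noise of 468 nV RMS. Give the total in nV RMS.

488 nV

Uncorrelated sources add in power (mean-square): V_tot = √(ΣV_i²)
V_tot = √[(9.69×10⁻⁸)² + (9.74×10⁻⁸)² + (4.68×10⁻⁷)²] = 4.88×10⁻⁷ V = 488 nV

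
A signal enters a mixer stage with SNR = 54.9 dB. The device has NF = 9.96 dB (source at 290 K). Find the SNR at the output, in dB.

44.94 dB

By definition F = SNR_in/SNR_out, so in dB: SNR_out = SNR_in − NF
SNR_out = 54.9 − 9.96 = 44.94 dB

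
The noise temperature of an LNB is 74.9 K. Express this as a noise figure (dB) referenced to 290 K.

0.998 dB

F = 1 + T_e/T₀ = 1 + 74.9/290 = 1.25828
NF = 10 log₁₀(1.25828) = 0.998 dB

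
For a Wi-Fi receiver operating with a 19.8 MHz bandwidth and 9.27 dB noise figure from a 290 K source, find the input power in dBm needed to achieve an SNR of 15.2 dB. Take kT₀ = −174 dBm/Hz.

−76.6 dBm

Sensitivity = −174 + 10 log₁₀(B) + NF + SNR_min
= −174 + 72.97 + 9.27 + 15.2
= −76.56 dBm → −76.6 dBm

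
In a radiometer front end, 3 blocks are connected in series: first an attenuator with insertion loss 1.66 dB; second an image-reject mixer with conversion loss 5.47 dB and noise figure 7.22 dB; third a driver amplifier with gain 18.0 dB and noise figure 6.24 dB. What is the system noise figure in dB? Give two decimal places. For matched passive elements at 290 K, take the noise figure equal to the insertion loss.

Convert to linear (a loss of L dB is a gain of −L dB): F_i = 10^(NF_i/10), G_i = 10^(G_i,dB/10)
  Stage 1: F_1 = 10^(1.66/10) = 1.466, G_1 = 10^(−1.66/10) = 0.6823
  Stage 2: F_2 = 10^(7.22/10) = 5.272, G_2 = 10^(−5.47/10) = 0.2838
  Stage 3: F_3 = 10^(6.24/10) = 4.207, G_3 = 10^(18.0/10) = 63.10
Friis cascade:
  F = 1.466 + (5.272 − 1)/0.6823 + (4.207 − 1)/0.1936 = 24.29
NF = 10 log₁₀(24.29) = 13.85 dB

13.85 dB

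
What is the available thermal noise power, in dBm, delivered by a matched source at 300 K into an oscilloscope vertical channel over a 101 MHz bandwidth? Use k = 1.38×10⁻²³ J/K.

−93.8 dBm

P_n = kTB = 1.38×10⁻²³ × 300 × 1.01×10⁸ = 4.18×10⁻¹³ W
In dBm: 10 log₁₀(4.18×10⁻¹³ / 10⁻³) = −93.8 dBm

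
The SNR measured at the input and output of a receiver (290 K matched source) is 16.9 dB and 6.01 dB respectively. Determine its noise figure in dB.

NF (dB) = SNR_in(dB) − SNR_out(dB) when the source is at T₀
NF = 16.9 − 6.01 = 10.89 dB

10.89 dB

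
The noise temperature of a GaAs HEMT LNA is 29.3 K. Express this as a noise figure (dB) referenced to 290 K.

F = 1 + T_e/T₀ = 1 + 29.3/290 = 1.10103
NF = 10 log₁₀(1.10103) = 0.418 dB

0.418 dB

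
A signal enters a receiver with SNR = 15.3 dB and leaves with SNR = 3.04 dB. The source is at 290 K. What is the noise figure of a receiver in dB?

NF (dB) = SNR_in(dB) − SNR_out(dB) when the source is at T₀
NF = 15.3 − 3.04 = 12.26 dB

12.26 dB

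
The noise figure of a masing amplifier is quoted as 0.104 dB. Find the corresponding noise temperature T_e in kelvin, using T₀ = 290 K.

F = 10^(0.104/10) = 1.02424
T_e = (F − 1)·T₀ = (1.02424 − 1) × 290 = 7.03 K

7.03 K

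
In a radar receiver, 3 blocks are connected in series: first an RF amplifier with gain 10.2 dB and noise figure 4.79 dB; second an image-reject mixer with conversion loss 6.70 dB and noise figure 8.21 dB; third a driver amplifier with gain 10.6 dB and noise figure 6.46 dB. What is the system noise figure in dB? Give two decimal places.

Convert to linear (a loss of L dB is a gain of −L dB): F_i = 10^(NF_i/10), G_i = 10^(G_i,dB/10)
  Stage 1: F_1 = 10^(4.79/10) = 3.013, G_1 = 10^(10.2/10) = 10.47
  Stage 2: F_2 = 10^(8.21/10) = 6.622, G_2 = 10^(−6.70/10) = 0.2138
  Stage 3: F_3 = 10^(6.46/10) = 4.426, G_3 = 10^(10.6/10) = 11.48
Friis cascade:
  F = 3.013 + (6.622 − 1)/10.47 + (4.426 − 1)/2.239 = 5.080
NF = 10 log₁₀(5.080) = 7.06 dB

7.06 dB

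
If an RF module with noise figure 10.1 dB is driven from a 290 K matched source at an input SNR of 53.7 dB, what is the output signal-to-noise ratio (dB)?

43.6 dB

By definition F = SNR_in/SNR_out, so in dB: SNR_out = SNR_in − NF
SNR_out = 53.7 − 10.1 = 43.6 dB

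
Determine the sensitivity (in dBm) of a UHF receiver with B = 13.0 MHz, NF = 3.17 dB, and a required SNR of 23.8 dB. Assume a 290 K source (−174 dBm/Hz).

Sensitivity = −174 + 10 log₁₀(B) + NF + SNR_min
= −174 + 71.14 + 3.17 + 23.8
= −75.89 dBm → −75.9 dBm

−75.9 dBm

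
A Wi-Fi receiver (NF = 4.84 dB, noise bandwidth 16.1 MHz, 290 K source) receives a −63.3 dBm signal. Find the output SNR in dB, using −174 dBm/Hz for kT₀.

Noise floor: N = −174 + 10 log₁₀(B) + NF
10 log₁₀(1.61×10⁷) = 72.07 dB
N = −174 + 72.07 + 4.84 = −97.09 dBm
SNR = P_sig − N = −63.3 − (−97.09) = 33.79 dB → 33.8 dB

33.8 dB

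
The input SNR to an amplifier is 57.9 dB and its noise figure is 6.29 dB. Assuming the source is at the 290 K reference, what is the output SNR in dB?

By definition F = SNR_in/SNR_out, so in dB: SNR_out = SNR_in − NF
SNR_out = 57.9 − 6.29 = 51.61 dB

51.61 dB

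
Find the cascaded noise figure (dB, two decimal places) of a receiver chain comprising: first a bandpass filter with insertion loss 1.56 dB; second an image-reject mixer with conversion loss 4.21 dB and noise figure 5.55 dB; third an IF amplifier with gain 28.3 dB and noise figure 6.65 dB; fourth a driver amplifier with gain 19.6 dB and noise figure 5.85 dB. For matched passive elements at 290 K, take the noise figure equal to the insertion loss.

Convert to linear (a loss of L dB is a gain of −L dB): F_i = 10^(NF_i/10), G_i = 10^(G_i,dB/10)
  Stage 1: F_1 = 10^(1.56/10) = 1.432, G_1 = 10^(−1.56/10) = 0.6982
  Stage 2: F_2 = 10^(5.55/10) = 3.589, G_2 = 10^(−4.21/10) = 0.3793
  Stage 3: F_3 = 10^(6.65/10) = 4.624, G_3 = 10^(28.3/10) = 676.1
  Stage 4: F_4 = 10^(5.85/10) = 3.846, G_4 = 10^(19.6/10) = 91.20
Friis cascade:
  F = 1.432 + (3.589 − 1)/0.6982 + (4.624 − 1)/0.2649 + (3.846 − 1)/179.1 = 18.84
NF = 10 log₁₀(18.84) = 12.75 dB

12.75 dB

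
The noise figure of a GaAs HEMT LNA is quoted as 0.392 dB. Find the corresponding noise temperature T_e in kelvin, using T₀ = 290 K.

F = 10^(0.392/10) = 1.09446
T_e = (F − 1)·T₀ = (1.09446 − 1) × 290 = 27.4 K

27.4 K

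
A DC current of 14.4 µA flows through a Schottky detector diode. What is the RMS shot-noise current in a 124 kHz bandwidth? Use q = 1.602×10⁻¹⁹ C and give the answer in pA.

756 pA

I_n = √(2qI·B)
2qI·B = 2 × 1.602×10⁻¹⁹ × 1.44×10⁻⁵ × 1.24×10⁵ = 5.72×10⁻¹⁹ A²
I_n = √(5.72×10⁻¹⁹) = 7.56×10⁻¹⁰ A = 756 pA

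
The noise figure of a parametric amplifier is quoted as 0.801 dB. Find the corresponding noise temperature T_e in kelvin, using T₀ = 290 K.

58.7 K

F = 10^(0.801/10) = 1.20254
T_e = (F − 1)·T₀ = (1.20254 − 1) × 290 = 58.7 K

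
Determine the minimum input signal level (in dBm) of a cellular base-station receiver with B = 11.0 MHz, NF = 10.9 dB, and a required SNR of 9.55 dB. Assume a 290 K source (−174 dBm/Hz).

−83.1 dBm

Sensitivity = −174 + 10 log₁₀(B) + NF + SNR_min
= −174 + 70.41 + 10.9 + 9.55
= −83.14 dBm → −83.1 dBm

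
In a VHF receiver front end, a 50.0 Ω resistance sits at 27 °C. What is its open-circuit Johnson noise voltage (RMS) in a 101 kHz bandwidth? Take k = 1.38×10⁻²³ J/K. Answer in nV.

289 nV

T = 27 °C + 273.15 = 300.15 K
V_n = √(4kTRB)
4kTRB = 4 × 1.38×10⁻²³ × 300.15 × 5.00×10¹ × 1.01×10⁵ = 8.37×10⁻¹⁴ V²
V_n = √(8.37×10⁻¹⁴) = 2.89×10⁻⁷ V = 289 nV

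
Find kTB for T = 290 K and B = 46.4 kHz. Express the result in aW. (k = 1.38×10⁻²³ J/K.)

P_n = kTB = 1.38×10⁻²³ × 290 × 4.64×10⁴ = 1.86×10⁻¹⁶ W = 186 aW

186 aW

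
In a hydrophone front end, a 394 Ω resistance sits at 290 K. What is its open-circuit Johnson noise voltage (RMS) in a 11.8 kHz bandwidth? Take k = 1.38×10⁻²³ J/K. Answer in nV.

V_n = √(4kTRB)
4kTRB = 4 × 1.38×10⁻²³ × 290 × 3.94×10² × 1.18×10⁴ = 7.44×10⁻¹⁴ V²
V_n = √(7.44×10⁻¹⁴) = 2.73×10⁻⁷ V = 273 nV

273 nV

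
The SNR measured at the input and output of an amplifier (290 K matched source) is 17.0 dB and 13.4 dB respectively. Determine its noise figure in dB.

NF (dB) = SNR_in(dB) − SNR_out(dB) when the source is at T₀
NF = 17.0 − 13.4 = 3.6 dB

3.6 dB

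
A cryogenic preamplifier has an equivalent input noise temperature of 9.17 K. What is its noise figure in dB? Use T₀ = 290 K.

F = 1 + T_e/T₀ = 1 + 9.17/290 = 1.03162
NF = 10 log₁₀(1.03162) = 0.135 dB

0.135 dB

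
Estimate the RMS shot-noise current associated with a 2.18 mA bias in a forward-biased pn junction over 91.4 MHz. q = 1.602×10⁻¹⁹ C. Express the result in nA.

253 nA

I_n = √(2qI·B)
2qI·B = 2 × 1.602×10⁻¹⁹ × 2.18×10⁻³ × 9.14×10⁷ = 6.38×10⁻¹⁴ A²
I_n = √(6.38×10⁻¹⁴) = 2.53×10⁻⁷ A = 253 nA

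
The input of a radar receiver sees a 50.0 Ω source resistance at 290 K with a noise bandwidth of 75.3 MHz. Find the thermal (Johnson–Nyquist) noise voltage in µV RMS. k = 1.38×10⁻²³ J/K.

V_n = √(4kTRB)
4kTRB = 4 × 1.38×10⁻²³ × 290 × 5.00×10¹ × 7.53×10⁷ = 6.03×10⁻¹¹ V²
V_n = √(6.03×10⁻¹¹) = 7.76×10⁻⁶ V = 7.76 µV

7.76 µV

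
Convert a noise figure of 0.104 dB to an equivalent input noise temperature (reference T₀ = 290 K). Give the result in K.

F = 10^(0.104/10) = 1.02424
T_e = (F − 1)·T₀ = (1.02424 − 1) × 290 = 7.03 K

7.03 K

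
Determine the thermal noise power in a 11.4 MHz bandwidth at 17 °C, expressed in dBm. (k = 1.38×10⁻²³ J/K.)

T = 17 °C + 273.15 = 290.15 K
P_n = kTB = 1.38×10⁻²³ × 290.15 × 1.14×10⁷ = 4.56×10⁻¹⁴ W
In dBm: 10 log₁₀(4.56×10⁻¹⁴ / 10⁻³) = −103.4 dBm

−103.4 dBm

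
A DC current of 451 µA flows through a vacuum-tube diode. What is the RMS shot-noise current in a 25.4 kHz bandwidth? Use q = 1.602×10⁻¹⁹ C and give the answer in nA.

I_n = √(2qI·B)
2qI·B = 2 × 1.602×10⁻¹⁹ × 4.51×10⁻⁴ × 2.54×10⁴ = 3.67×10⁻¹⁸ A²
I_n = √(3.67×10⁻¹⁸) = 1.92×10⁻⁹ A = 1.92 nA

1.92 nA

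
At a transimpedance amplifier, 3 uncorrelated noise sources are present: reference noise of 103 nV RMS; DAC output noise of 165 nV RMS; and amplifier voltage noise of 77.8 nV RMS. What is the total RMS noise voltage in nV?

209 nV

Uncorrelated sources add in power (mean-square): V_tot = √(ΣV_i²)
V_tot = √[(1.03×10⁻⁷)² + (1.65×10⁻⁷)² + (7.78×10⁻⁸)²] = 2.09×10⁻⁷ V = 209 nV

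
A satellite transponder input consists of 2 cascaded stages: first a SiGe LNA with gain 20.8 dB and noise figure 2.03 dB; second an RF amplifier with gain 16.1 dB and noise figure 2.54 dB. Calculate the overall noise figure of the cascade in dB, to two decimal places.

2.05 dB

Convert to linear (a loss of L dB is a gain of −L dB): F_i = 10^(NF_i/10), G_i = 10^(G_i,dB/10)
  Stage 1: F_1 = 10^(2.03/10) = 1.596, G_1 = 10^(20.8/10) = 120.2
  Stage 2: F_2 = 10^(2.54/10) = 1.795, G_2 = 10^(16.1/10) = 40.74
Friis cascade:
  F = 1.596 + (1.795 − 1)/120.2 = 1.602
NF = 10 log₁₀(1.602) = 2.05 dB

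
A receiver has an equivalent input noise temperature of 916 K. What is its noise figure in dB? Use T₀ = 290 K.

6.19 dB

F = 1 + T_e/T₀ = 1 + 916/290 = 4.15862
NF = 10 log₁₀(4.15862) = 6.19 dB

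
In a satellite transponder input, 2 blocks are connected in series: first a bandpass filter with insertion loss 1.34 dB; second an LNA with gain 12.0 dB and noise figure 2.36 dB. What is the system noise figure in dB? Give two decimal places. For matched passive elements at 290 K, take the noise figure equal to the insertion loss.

Convert to linear (a loss of L dB is a gain of −L dB): F_i = 10^(NF_i/10), G_i = 10^(G_i,dB/10)
  Stage 1: F_1 = 10^(1.34/10) = 1.361, G_1 = 10^(−1.34/10) = 0.7345
  Stage 2: F_2 = 10^(2.36/10) = 1.722, G_2 = 10^(12.0/10) = 15.85
Friis cascade:
  F = 1.361 + (1.722 − 1)/0.7345 = 2.344
NF = 10 log₁₀(2.344) = 3.70 dB

3.70 dB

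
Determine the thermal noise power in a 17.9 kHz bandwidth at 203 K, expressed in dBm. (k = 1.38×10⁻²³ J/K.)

P_n = kTB = 1.38×10⁻²³ × 203 × 1.79×10⁴ = 5.01×10⁻¹⁷ W
In dBm: 10 log₁₀(5.01×10⁻¹⁷ / 10⁻³) = −133.0 dBm

−133.0 dBm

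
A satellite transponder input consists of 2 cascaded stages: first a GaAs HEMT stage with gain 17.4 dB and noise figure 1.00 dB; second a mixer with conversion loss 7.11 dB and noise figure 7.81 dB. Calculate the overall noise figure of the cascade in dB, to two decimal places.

1.31 dB

Convert to linear (a loss of L dB is a gain of −L dB): F_i = 10^(NF_i/10), G_i = 10^(G_i,dB/10)
  Stage 1: F_1 = 10^(1.00/10) = 1.259, G_1 = 10^(17.4/10) = 54.95
  Stage 2: F_2 = 10^(7.81/10) = 6.039, G_2 = 10^(−7.11/10) = 0.1945
Friis cascade:
  F = 1.259 + (6.039 − 1)/54.95 = 1.351
NF = 10 log₁₀(1.351) = 1.31 dB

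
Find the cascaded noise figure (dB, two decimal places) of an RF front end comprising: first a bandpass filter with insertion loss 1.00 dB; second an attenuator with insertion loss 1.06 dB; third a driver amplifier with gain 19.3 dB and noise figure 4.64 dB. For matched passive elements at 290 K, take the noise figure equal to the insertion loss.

Convert to linear (a loss of L dB is a gain of −L dB): F_i = 10^(NF_i/10), G_i = 10^(G_i,dB/10)
  Stage 1: F_1 = 10^(1.00/10) = 1.259, G_1 = 10^(−1.00/10) = 0.7943
  Stage 2: F_2 = 10^(1.06/10) = 1.276, G_2 = 10^(−1.06/10) = 0.7834
  Stage 3: F_3 = 10^(4.64/10) = 2.911, G_3 = 10^(19.3/10) = 85.11
Friis cascade:
  F = 1.259 + (1.276 − 1)/0.7943 + (2.911 − 1)/0.6223 = 4.677
NF = 10 log₁₀(4.677) = 6.70 dB

6.70 dB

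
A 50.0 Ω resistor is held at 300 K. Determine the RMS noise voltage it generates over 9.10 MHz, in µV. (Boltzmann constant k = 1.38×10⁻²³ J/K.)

V_n = √(4kTRB)
4kTRB = 4 × 1.38×10⁻²³ × 300 × 5.00×10¹ × 9.10×10⁶ = 7.53×10⁻¹² V²
V_n = √(7.53×10⁻¹²) = 2.74×10⁻⁶ V = 2.74 µV

2.74 µV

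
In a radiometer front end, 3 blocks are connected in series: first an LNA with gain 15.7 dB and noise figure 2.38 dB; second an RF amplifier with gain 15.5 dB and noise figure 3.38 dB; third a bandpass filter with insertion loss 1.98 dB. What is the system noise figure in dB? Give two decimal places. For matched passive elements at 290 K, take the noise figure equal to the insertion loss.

Convert to linear (a loss of L dB is a gain of −L dB): F_i = 10^(NF_i/10), G_i = 10^(G_i,dB/10)
  Stage 1: F_1 = 10^(2.38/10) = 1.730, G_1 = 10^(15.7/10) = 37.15
  Stage 2: F_2 = 10^(3.38/10) = 2.178, G_2 = 10^(15.5/10) = 35.48
  Stage 3: F_3 = 10^(1.98/10) = 1.578, G_3 = 10^(−1.98/10) = 0.6339
Friis cascade:
  F = 1.730 + (2.178 − 1)/37.15 + (1.578 − 1)/1318 = 1.762
NF = 10 log₁₀(1.762) = 2.46 dB

2.46 dB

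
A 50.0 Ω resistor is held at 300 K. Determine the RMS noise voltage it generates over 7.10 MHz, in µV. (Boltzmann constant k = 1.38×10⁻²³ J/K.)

2.42 µV

V_n = √(4kTRB)
4kTRB = 4 × 1.38×10⁻²³ × 300 × 5.00×10¹ × 7.10×10⁶ = 5.88×10⁻¹² V²
V_n = √(5.88×10⁻¹²) = 2.42×10⁻⁶ V = 2.42 µV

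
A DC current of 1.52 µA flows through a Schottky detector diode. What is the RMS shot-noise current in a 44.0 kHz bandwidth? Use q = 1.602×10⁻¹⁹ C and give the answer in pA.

I_n = √(2qI·B)
2qI·B = 2 × 1.602×10⁻¹⁹ × 1.52×10⁻⁶ × 4.40×10⁴ = 2.14×10⁻²⁰ A²
I_n = √(2.14×10⁻²⁰) = 1.46×10⁻¹⁰ A = 146 pA

146 pA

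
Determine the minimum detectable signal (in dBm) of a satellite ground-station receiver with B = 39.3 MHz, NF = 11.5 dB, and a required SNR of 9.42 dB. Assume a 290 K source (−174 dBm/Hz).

−77.1 dBm

Sensitivity = −174 + 10 log₁₀(B) + NF + SNR_min
= −174 + 75.94 + 11.5 + 9.42
= −77.14 dBm → −77.1 dBm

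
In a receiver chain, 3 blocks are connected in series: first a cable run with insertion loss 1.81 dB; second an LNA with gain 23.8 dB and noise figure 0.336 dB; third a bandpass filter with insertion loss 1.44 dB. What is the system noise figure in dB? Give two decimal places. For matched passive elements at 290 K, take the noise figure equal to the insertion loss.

Convert to linear (a loss of L dB is a gain of −L dB): F_i = 10^(NF_i/10), G_i = 10^(G_i,dB/10)
  Stage 1: F_1 = 10^(1.81/10) = 1.517, G_1 = 10^(−1.81/10) = 0.6592
  Stage 2: F_2 = 10^(0.336/10) = 1.080, G_2 = 10^(23.8/10) = 239.9
  Stage 3: F_3 = 10^(1.44/10) = 1.393, G_3 = 10^(−1.44/10) = 0.7178
Friis cascade:
  F = 1.517 + (1.080 − 1)/0.6592 + (1.393 − 1)/158.1 = 1.642
NF = 10 log₁₀(1.642) = 2.15 dB

2.15 dB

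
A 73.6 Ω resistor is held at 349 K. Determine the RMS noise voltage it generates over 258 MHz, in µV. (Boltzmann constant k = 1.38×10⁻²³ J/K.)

19.1 µV

V_n = √(4kTRB)
4kTRB = 4 × 1.38×10⁻²³ × 349 × 7.36×10¹ × 2.58×10⁸ = 3.66×10⁻¹⁰ V²
V_n = √(3.66×10⁻¹⁰) = 1.91×10⁻⁵ V = 19.1 µV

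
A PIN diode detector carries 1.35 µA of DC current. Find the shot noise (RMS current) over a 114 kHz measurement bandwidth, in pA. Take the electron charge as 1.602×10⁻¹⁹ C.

222 pA

I_n = √(2qI·B)
2qI·B = 2 × 1.602×10⁻¹⁹ × 1.35×10⁻⁶ × 1.14×10⁵ = 4.93×10⁻²⁰ A²
I_n = √(4.93×10⁻²⁰) = 2.22×10⁻¹⁰ A = 222 pA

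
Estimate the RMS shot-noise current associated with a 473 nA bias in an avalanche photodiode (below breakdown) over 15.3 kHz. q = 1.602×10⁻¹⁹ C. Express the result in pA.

48.2 pA

I_n = √(2qI·B)
2qI·B = 2 × 1.602×10⁻¹⁹ × 4.73×10⁻⁷ × 1.53×10⁴ = 2.32×10⁻²¹ A²
I_n = √(2.32×10⁻²¹) = 4.82×10⁻¹¹ A = 48.2 pA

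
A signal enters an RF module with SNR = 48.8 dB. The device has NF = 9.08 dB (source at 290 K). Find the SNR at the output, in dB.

39.72 dB

By definition F = SNR_in/SNR_out, so in dB: SNR_out = SNR_in − NF
SNR_out = 48.8 − 9.08 = 39.72 dB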